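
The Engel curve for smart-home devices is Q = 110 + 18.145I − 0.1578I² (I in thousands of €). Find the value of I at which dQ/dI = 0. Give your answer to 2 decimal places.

dQ/dI = 18.145 − 0.3156I.
The good is inferior where dQ/dI < 0. Setting dQ/dI = 0 gives I = 18.145 / 0.3156 = 57.49.

57.49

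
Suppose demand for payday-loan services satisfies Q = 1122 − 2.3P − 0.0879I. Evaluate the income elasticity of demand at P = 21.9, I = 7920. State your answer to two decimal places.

At P = 21.9, I = 7920: Q = 375.462.
Holding P constant, ∂Q/∂I = −0.0879.
η_I = (∂Q/∂I)·(I/Q) = -0.0879 × (7920/375.462) = -1.85.

-1.85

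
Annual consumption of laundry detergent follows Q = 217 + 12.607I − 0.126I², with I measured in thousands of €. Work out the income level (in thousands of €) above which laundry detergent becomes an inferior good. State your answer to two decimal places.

50.03

dQ/dI = 12.607 − 0.252I.
The good is inferior where dQ/dI < 0. Setting dQ/dI = 0 gives I = 12.607 / 0.252 = 50.03.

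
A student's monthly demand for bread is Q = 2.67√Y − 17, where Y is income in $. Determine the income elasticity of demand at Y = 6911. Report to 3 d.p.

0.541

At Y = 6911: Q = 204.964.
dQ/dY = 2.67/(2√Y) = 0.0160587 at this income.
η = (dQ/dY)·(Y/Q) = 0.0160587 × (6911/204.964) = 0.541.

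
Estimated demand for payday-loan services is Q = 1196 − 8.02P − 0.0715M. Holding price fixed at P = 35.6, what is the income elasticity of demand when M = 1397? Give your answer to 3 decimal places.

At P = 35.6, M = 1397: Q = 810.603.
Holding P constant, ∂Q/∂M = −0.0715.
η_M = (∂Q/∂M)·(M/Q) = -0.0715 × (1397/810.603) = -0.123.

-0.123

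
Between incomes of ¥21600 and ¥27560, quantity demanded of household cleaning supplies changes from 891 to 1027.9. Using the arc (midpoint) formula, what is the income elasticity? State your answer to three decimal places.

0.588

ΔQ = 1027.9 − 891 = 136.9; midpoint Q̄ = (891 + 1027.9)/2 = 959.45.
ΔI = 27560 − 21600 = 5960; midpoint Ī = (21600 + 27560)/2 = 24580.
η = (ΔQ/Q̄) ÷ (ΔI/Ī) = (136.9/959.45) ÷ (5960/24580) = 0.588.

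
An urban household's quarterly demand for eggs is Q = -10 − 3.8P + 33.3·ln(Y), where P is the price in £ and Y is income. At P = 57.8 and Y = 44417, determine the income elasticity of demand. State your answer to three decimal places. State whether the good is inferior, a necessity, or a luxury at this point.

0.263 (necessity)

At P = 57.8, Y = 44417: Q = 126.716.
Holding P constant, ∂Q/∂Y = 33.3/Y = 0.000749713.
η_Y = (∂Q/∂Y)·(Y/Q) = 0.000749713 × (44417/126.716) = 0.263.
Since 0 < η < 1, this is a necessity.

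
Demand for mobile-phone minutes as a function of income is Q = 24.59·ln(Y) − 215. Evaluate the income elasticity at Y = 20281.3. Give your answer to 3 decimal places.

0.852

At Y = 20281.3: Q = 28.870.
dQ/dY = 24.59/Y = 0.00121245 at this income.
η = (dQ/dY)·(Y/Q) = 0.00121245 × (20281.3/28.870) = 0.852.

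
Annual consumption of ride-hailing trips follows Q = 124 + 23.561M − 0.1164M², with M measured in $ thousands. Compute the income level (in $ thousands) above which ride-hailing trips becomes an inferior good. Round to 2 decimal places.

dQ/dM = 23.561 − 0.2328M.
The good is inferior where dQ/dM < 0. Setting dQ/dM = 0 gives M = 23.561 / 0.2328 = 101.21.

101.21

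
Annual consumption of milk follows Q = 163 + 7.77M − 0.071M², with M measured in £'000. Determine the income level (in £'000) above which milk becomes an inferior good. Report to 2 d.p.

54.72

dQ/dM = 7.77 − 0.142M.
The good is inferior where dQ/dM < 0. Setting dQ/dM = 0 gives M = 7.77 / 0.142 = 54.72.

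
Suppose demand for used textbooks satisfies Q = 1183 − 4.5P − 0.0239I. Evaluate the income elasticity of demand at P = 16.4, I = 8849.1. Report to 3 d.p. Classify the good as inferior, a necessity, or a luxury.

-0.236 (inferior good)

At P = 16.4, I = 8849.1: Q = 897.707.
Holding P constant, ∂Q/∂I = −0.0239.
η_I = (∂Q/∂I)·(I/Q) = -0.0239 × (8849.1/897.707) = -0.236.
Since η < 0, this is an inferior good.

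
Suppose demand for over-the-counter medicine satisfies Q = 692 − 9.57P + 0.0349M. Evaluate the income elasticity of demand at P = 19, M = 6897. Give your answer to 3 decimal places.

0.321

At P = 19, M = 6897: Q = 750.875.
Holding P constant, ∂Q/∂M = 0.0349.
η_M = (∂Q/∂M)·(M/Q) = 0.0349 × (6897/750.875) = 0.321.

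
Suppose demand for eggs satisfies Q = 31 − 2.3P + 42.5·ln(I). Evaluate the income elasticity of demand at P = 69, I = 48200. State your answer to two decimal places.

0.13

At P = 69, I = 48200: Q = 330.582.
Holding P constant, ∂Q/∂I = 42.5/I = 0.000881743.
η_I = (∂Q/∂I)·(I/Q) = 0.000881743 × (48200/330.582) = 0.13.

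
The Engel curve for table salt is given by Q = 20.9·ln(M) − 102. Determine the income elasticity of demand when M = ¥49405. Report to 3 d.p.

At M = 49405: Q = 123.883.
dQ/dM = 20.9/M = 0.000423034 at this income.
η = (dQ/dM)·(M/Q) = 0.000423034 × (49405/123.883) = 0.169.

0.169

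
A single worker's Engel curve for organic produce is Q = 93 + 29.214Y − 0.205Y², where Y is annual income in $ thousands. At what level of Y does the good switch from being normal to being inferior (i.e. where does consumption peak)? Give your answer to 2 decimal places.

71.25

dQ/dY = 29.214 − 0.41Y.
The good is inferior where dQ/dY < 0. Setting dQ/dY = 0 gives Y = 29.214 / 0.41 = 71.25.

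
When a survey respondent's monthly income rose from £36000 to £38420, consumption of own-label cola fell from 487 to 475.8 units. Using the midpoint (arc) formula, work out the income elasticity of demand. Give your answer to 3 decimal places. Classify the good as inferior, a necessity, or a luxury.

ΔQ = 475.8 − 487 = -11.2; midpoint Q̄ = (487 + 475.8)/2 = 481.4.
ΔI = 38420 − 36000 = 2420; midpoint Ī = (36000 + 38420)/2 = 37210.
η = (ΔQ/Q̄) ÷ (ΔI/Ī) = (-11.2/481.4) ÷ (2420/37210) = -0.358.
η < 0 ⇒ inferior good.

-0.358 (inferior good)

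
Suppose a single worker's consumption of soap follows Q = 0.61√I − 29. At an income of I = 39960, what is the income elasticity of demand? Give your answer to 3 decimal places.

At I = 39960: Q = 92.939.
dQ/dI = 0.61/(2√I) = 0.00152576 at this income.
η = (dQ/dI)·(I/Q) = 0.00152576 × (39960/92.939) = 0.656.

0.656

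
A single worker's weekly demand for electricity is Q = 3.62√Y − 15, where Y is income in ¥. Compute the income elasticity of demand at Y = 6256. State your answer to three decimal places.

0.528

At Y = 6256: Q = 271.323.
dQ/dY = 3.62/(2√Y) = 0.0228839 at this income.
η = (dQ/dY)·(Y/Q) = 0.0228839 × (6256/271.323) = 0.528.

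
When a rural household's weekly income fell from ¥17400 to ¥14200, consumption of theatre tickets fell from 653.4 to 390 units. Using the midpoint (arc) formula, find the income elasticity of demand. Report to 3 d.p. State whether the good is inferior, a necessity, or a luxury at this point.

ΔQ = 390 − 653.4 = -263.4; midpoint Q̄ = (653.4 + 390)/2 = 521.7.
ΔI = 14200 − 17400 = -3200; midpoint Ī = (17400 + 14200)/2 = 15800.
η = (ΔQ/Q̄) ÷ (ΔI/Ī) = (-263.4/521.7) ÷ (-3200/15800) = 2.493.
η > 1 ⇒ luxury.

2.493 (luxury)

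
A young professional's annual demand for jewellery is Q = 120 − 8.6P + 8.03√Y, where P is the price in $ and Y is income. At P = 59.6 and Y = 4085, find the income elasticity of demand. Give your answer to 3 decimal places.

2.127

At P = 59.6, Y = 4085: Q = 120.669.
Holding P constant, ∂Q/∂Y = 8.03/(2√Y) = 0.0628188.
η_Y = (∂Q/∂Y)·(Y/Q) = 0.0628188 × (4085/120.669) = 2.127.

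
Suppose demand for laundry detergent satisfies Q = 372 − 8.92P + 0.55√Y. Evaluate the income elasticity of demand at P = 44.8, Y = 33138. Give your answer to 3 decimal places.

At P = 44.8, Y = 33138: Q = 72.505.
Holding P constant, ∂Q/∂Y = 0.55/(2√Y) = 0.00151067.
η_Y = (∂Q/∂Y)·(Y/Q) = 0.00151067 × (33138/72.505) = 0.690.

0.690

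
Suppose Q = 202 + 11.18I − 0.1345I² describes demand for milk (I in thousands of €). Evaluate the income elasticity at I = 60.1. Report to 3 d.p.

-0.772

At I = 60.1: Q = 388.1027.
dQ/dI = 11.18 − 0.269I = -4.98690.
η = (dQ/dI)·(I/Q) = -4.98690 × (60.1/388.1027) = -0.772.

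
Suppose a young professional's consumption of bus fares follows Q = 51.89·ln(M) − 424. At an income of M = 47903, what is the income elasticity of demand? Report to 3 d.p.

At M = 47903: Q = 135.215.
dQ/dM = 51.89/M = 0.00108323 at this income.
η = (dQ/dM)·(M/Q) = 0.00108323 × (47903/135.215) = 0.384.

0.384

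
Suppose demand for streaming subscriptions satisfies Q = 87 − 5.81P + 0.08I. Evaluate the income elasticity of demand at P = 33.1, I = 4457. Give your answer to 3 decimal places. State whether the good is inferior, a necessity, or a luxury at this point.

At P = 33.1, I = 4457: Q = 251.249.
Holding P constant, ∂Q/∂I = 0.08.
η_I = (∂Q/∂I)·(I/Q) = 0.08 × (4457/251.249) = 1.419.
Since η > 1, this is a luxury.

1.419 (luxury)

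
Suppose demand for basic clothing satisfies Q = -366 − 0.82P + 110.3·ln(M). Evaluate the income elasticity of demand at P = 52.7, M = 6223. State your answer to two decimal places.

At P = 52.7, M = 6223: Q = 554.368.
Holding P constant, ∂Q/∂M = 110.3/M = 0.0177246.
η_M = (∂Q/∂M)·(M/Q) = 0.0177246 × (6223/554.368) = 0.20.

0.20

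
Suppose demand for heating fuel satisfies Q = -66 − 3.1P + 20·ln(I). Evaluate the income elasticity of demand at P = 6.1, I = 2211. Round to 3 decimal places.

At P = 6.1, I = 2211: Q = 69.114.
Holding P constant, ∂Q/∂I = 20/I = 0.00904568.
η_I = (∂Q/∂I)·(I/Q) = 0.00904568 × (2211/69.114) = 0.289.

0.289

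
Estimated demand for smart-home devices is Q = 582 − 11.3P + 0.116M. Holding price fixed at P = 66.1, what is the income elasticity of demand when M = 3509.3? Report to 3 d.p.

At P = 66.1, M = 3509.3: Q = 242.149.
Holding P constant, ∂Q/∂M = 0.116.
η_M = (∂Q/∂M)·(M/Q) = 0.116 × (3509.3/242.149) = 1.681.

1.681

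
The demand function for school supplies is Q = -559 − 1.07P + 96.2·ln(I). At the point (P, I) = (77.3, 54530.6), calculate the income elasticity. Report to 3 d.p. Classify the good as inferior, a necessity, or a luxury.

At P = 77.3, I = 54530.6: Q = 407.496.
Holding P constant, ∂Q/∂I = 96.2/I = 0.00176415.
η_I = (∂Q/∂I)·(I/Q) = 0.00176415 × (54530.6/407.496) = 0.236.
Since 0 < η < 1, this is a necessity.

0.236 (necessity)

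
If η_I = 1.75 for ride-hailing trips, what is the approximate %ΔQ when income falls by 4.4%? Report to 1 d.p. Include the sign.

-7.7%

%ΔQ ≈ η × %ΔI = 1.75 × (-4.4%) = -7.7%.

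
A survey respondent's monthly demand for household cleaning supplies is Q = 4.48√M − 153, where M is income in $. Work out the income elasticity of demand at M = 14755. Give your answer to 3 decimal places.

0.696

At M = 14755: Q = 391.186.
dQ/dM = 4.48/(2√M) = 0.0184407 at this income.
η = (dQ/dM)·(M/Q) = 0.0184407 × (14755/391.186) = 0.696.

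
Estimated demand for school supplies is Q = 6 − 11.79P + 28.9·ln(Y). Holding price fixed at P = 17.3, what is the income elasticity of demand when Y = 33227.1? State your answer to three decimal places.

0.281

At P = 17.3, Y = 33227.1: Q = 102.914.
Holding P constant, ∂Q/∂Y = 28.9/Y = 0.000869772.
η_Y = (∂Q/∂Y)·(Y/Q) = 0.000869772 × (33227.1/102.914) = 0.281.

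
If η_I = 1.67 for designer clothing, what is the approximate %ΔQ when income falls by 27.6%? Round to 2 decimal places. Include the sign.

-46.09%

%ΔQ ≈ η × %ΔI = 1.67 × (-27.6%) = -46.09%.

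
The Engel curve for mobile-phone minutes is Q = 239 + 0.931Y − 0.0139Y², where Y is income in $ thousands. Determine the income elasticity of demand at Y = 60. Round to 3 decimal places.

-0.181

At Y = 60: Q = 244.8200.
dQ/dY = 0.931 − 0.0278Y = -0.73700.
η = (dQ/dY)·(Y/Q) = -0.73700 × (60/244.8200) = -0.181.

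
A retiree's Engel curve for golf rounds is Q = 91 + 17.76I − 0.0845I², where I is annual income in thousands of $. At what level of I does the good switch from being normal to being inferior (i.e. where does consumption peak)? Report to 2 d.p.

105.09

dQ/dI = 17.76 − 0.169I.
The good is inferior where dQ/dI < 0. Setting dQ/dI = 0 gives I = 17.76 / 0.169 = 105.09.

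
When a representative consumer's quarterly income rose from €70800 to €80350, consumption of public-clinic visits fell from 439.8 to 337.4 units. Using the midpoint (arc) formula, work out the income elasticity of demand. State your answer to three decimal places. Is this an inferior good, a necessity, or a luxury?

ΔQ = 337.4 − 439.8 = -102.4; midpoint Q̄ = (439.8 + 337.4)/2 = 388.6.
ΔI = 80350 − 70800 = 9550; midpoint Ī = (70800 + 80350)/2 = 75575.
η = (ΔQ/Q̄) ÷ (ΔI/Ī) = (-102.4/388.6) ÷ (9550/75575) = -2.085.
η < 0 ⇒ inferior good.

-2.085 (inferior good)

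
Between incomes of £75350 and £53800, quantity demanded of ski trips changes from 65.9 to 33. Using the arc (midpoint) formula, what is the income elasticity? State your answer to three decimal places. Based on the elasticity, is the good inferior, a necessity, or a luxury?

1.994 (luxury)

ΔQ = 33 − 65.9 = -32.9; midpoint Q̄ = (65.9 + 33)/2 = 49.45.
ΔI = 53800 − 75350 = -21550; midpoint Ī = (75350 + 53800)/2 = 64575.
η = (ΔQ/Q̄) ÷ (ΔI/Ī) = (-32.9/49.45) ÷ (-21550/64575) = 1.994.
η > 1 ⇒ luxury.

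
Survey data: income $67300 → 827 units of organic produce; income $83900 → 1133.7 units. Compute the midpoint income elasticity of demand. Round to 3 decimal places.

ΔQ = 1133.7 − 827 = 306.7; midpoint Q̄ = (827 + 1133.7)/2 = 980.35.
ΔI = 83900 − 67300 = 16600; midpoint Ī = (67300 + 83900)/2 = 75600.
η = (ΔQ/Q̄) ÷ (ΔI/Ī) = (306.7/980.35) ÷ (16600/75600) = 1.425.

1.425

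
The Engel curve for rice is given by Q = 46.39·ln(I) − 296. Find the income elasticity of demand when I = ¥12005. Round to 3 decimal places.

At I = 12005: Q = 139.745.
dQ/dI = 46.39/I = 0.00386422 at this income.
η = (dQ/dI)·(I/Q) = 0.00386422 × (12005/139.745) = 0.332.

0.332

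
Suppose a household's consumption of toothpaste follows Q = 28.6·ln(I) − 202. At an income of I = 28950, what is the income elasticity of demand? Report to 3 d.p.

At I = 28950: Q = 91.817.
dQ/dI = 28.6/I = 0.00098791 at this income.
η = (dQ/dI)·(I/Q) = 0.00098791 × (28950/91.817) = 0.311.

0.311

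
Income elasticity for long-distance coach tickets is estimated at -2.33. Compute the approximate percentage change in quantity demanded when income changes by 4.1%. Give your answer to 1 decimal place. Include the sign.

-9.6%

%ΔQ ≈ η × %ΔI = -2.33 × 4.1% = -9.6%.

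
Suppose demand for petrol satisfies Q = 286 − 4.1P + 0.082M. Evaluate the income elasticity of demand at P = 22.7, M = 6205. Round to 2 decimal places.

At P = 22.7, M = 6205: Q = 701.740.
Holding P constant, ∂Q/∂M = 0.082.
η_M = (∂Q/∂M)·(M/Q) = 0.082 × (6205/701.740) = 0.73.

0.73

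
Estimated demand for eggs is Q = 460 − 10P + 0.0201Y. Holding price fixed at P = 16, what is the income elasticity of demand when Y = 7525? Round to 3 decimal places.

At P = 16, Y = 7525: Q = 451.253.
Holding P constant, ∂Q/∂Y = 0.0201.
η_Y = (∂Q/∂Y)·(Y/Q) = 0.0201 × (7525/451.253) = 0.335.

0.335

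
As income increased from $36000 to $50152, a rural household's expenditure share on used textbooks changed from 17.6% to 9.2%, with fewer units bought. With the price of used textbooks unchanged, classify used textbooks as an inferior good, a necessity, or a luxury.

Quantity demanded falls as income rises, so η < 0.

inferior good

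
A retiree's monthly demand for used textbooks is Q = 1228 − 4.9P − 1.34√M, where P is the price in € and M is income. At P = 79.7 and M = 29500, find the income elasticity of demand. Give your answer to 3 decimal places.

At P = 79.7, M = 29500: Q = 607.317.
Holding P constant, ∂Q/∂M = -1.34/(2√M) = -0.00390089.
η_M = (∂Q/∂M)·(M/Q) = -0.00390089 × (29500/607.317) = -0.189.

-0.189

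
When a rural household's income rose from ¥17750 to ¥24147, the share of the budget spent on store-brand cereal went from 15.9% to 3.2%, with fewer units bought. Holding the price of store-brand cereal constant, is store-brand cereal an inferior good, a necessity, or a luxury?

Quantity demanded falls as income rises, so η < 0.

inferior good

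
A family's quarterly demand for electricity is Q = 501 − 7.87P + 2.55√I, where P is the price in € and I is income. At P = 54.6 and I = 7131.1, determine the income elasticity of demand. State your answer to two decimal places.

At P = 54.6, I = 7131.1: Q = 286.635.
Holding P constant, ∂Q/∂I = 2.55/(2√I) = 0.0150984.
η_I = (∂Q/∂I)·(I/Q) = 0.0150984 × (7131.1/286.635) = 0.38.

0.38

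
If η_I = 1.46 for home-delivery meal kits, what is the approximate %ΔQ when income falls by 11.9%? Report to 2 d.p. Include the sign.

-17.37%

%ΔQ ≈ η × %ΔI = 1.46 × (-11.9%) = -17.37%.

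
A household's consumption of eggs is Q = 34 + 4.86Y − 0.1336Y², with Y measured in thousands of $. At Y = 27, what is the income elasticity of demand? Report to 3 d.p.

-0.937

At Y = 27: Q = 67.8256.
dQ/dY = 4.86 − 0.2672Y = -2.35440.
η = (dQ/dY)·(Y/Q) = -2.35440 × (27/67.8256) = -0.937.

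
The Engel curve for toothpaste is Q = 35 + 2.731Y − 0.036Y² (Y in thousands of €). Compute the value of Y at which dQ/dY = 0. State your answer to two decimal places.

dQ/dY = 2.731 − 0.072Y.
The good is inferior where dQ/dY < 0. Setting dQ/dY = 0 gives Y = 2.731 / 0.072 = 37.93.

37.93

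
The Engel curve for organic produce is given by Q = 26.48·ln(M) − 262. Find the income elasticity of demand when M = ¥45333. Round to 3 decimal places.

At M = 45333: Q = 21.913.
dQ/dM = 26.48/M = 0.000584122 at this income.
η = (dQ/dM)·(M/Q) = 0.000584122 × (45333/21.913) = 1.208.

1.208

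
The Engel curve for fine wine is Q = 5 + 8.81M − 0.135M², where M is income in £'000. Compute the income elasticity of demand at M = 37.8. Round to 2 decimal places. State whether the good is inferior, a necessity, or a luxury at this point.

-0.36 (inferior good)

At M = 37.8: Q = 145.1246.
dQ/dM = 8.81 − 0.27M = -1.39600.
η = (dQ/dM)·(M/Q) = -1.39600 × (37.8/145.1246) = -0.36.
η < 0 ⇒ inferior good.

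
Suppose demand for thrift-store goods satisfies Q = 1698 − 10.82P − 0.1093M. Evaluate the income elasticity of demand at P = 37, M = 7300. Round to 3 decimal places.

At P = 37, M = 7300: Q = 499.770.
Holding P constant, ∂Q/∂M = −0.1093.
η_M = (∂Q/∂M)·(M/Q) = -0.1093 × (7300/499.770) = -1.597.

-1.597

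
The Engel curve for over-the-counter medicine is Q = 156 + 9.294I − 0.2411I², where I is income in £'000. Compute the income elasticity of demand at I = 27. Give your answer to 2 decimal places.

At I = 27: Q = 231.1761.
dQ/dI = 9.294 − 0.4822I = -3.72540.
η = (dQ/dI)·(I/Q) = -3.72540 × (27/231.1761) = -0.44.

-0.44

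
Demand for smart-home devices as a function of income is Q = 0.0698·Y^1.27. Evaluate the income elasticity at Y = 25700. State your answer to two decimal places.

1.27

For Q = A·Y^β the income elasticity is constant and equal to β.
Here β = 1.27, so η = 1.27.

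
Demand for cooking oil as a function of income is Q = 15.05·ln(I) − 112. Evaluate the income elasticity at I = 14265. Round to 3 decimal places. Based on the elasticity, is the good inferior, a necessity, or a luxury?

0.471 (necessity)

At I = 14265: Q = 31.962.
dQ/dI = 15.05/I = 0.00105503 at this income.
η = (dQ/dI)·(I/Q) = 0.00105503 × (14265/31.962) = 0.471.
Since 0 < η < 1, the good is a necessity.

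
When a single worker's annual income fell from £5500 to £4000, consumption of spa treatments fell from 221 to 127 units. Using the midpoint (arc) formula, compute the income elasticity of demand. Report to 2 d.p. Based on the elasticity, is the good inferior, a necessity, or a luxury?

1.71 (luxury)

ΔQ = 127 − 221 = -94; midpoint Q̄ = (221 + 127)/2 = 174.
ΔI = 4000 − 5500 = -1500; midpoint Ī = (5500 + 4000)/2 = 4750.
η = (ΔQ/Q̄) ÷ (ΔI/Ī) = (-94/174) ÷ (-1500/4750) = 1.71.
η > 1 ⇒ luxury.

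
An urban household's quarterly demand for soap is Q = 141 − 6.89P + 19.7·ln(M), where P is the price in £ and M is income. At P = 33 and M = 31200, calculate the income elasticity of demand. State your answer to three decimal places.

0.168

At P = 33, M = 31200: Q = 117.489.
Holding P constant, ∂Q/∂M = 19.7/M = 0.00063141.
η_M = (∂Q/∂M)·(M/Q) = 0.00063141 × (31200/117.489) = 0.168.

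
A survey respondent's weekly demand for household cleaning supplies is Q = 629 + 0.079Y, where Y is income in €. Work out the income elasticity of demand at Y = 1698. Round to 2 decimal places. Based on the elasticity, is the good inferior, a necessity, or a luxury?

At Y = 1698: Q = 763.142.
dQ/dY = 0.079.
η = (dQ/dY)·(Y/Q) = 0.079 × (1698/763.142) = 0.18.
Since 0 < η < 1, the good is a necessity.

0.18 (necessity)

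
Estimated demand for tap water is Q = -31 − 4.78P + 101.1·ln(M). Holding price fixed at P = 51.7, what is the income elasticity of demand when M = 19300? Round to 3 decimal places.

0.141

At P = 51.7, M = 19300: Q = 719.515.
Holding P constant, ∂Q/∂M = 101.1/M = 0.00523834.
η_M = (∂Q/∂M)·(M/Q) = 0.00523834 × (19300/719.515) = 0.141.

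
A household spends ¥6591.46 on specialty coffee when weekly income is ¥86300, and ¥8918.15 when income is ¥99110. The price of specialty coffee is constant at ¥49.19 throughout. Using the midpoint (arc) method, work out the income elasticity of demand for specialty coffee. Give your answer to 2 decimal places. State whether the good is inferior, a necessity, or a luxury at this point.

2.17 (luxury)

With a constant price, Q₁ = 6591.46/49.19 = 134.000 and Q₂ = 8918.15/49.19 = 181.300 (equivalently, work directly with expenditure since P cancels).
Midpoint %ΔQ = (8918.15 − 6591.46)/7754.81 = 0.30003; midpoint %ΔI = (99110 − 86300)/92705 = 0.13818.
η = 0.30003 / 0.13818 = 2.17.
η > 1 ⇒ luxury.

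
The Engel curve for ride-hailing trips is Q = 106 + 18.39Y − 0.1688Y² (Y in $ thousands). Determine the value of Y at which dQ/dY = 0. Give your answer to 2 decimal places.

54.47

dQ/dY = 18.39 − 0.3376Y.
The good is inferior where dQ/dY < 0. Setting dQ/dY = 0 gives Y = 18.39 / 0.3376 = 54.47.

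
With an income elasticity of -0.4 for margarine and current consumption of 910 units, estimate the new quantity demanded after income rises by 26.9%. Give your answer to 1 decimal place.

812.1

%ΔQ ≈ η × %ΔI = -0.4 × 26.9% = -10.76%.
New Q ≈ 910 × (1 − 0.1076) = 812.1.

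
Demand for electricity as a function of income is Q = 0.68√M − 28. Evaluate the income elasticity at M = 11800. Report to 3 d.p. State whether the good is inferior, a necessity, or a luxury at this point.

0.805 (necessity)

At M = 11800: Q = 45.867.
dQ/dM = 0.68/(2√M) = 0.00312995 at this income.
η = (dQ/dM)·(M/Q) = 0.00312995 × (11800/45.867) = 0.805.
Since 0 < η < 1, the good is a necessity.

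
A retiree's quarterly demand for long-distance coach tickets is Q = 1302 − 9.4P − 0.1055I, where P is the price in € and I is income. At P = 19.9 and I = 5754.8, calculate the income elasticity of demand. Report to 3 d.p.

-1.196

At P = 19.9, I = 5754.8: Q = 507.809.
Holding P constant, ∂Q/∂I = −0.1055.
η_I = (∂Q/∂I)·(I/Q) = -0.1055 × (5754.8/507.809) = -1.196.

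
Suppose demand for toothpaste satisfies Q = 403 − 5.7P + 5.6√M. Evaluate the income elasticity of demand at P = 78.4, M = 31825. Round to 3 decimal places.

At P = 78.4, M = 31825: Q = 955.136.
Holding P constant, ∂Q/∂M = 5.6/(2√M) = 0.0156955.
η_M = (∂Q/∂M)·(M/Q) = 0.0156955 × (31825/955.136) = 0.523.

0.523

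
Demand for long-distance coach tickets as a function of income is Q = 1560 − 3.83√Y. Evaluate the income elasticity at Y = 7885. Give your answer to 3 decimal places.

-0.139

At Y = 7885: Q = 1219.905.
dQ/dY = -3.83/(2√Y) = -0.0215659 at this income.
η = (dQ/dY)·(Y/Q) = -0.0215659 × (7885/1219.905) = -0.139.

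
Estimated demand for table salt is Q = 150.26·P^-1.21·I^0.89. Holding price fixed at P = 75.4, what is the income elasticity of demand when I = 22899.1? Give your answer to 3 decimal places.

For a multiplicative demand Q = A·P^α·I^β, the income elasticity is β everywhere.
Here β = 0.89, so η = 0.890.

0.890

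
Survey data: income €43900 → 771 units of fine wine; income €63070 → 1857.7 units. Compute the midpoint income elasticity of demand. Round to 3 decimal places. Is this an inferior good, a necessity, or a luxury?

2.307 (luxury)

ΔQ = 1857.7 − 771 = 1086.7; midpoint Q̄ = (771 + 1857.7)/2 = 1314.35.
ΔI = 63070 − 43900 = 19170; midpoint Ī = (43900 + 63070)/2 = 53485.
η = (ΔQ/Q̄) ÷ (ΔI/Ī) = (1086.7/1314.35) ÷ (19170/53485) = 2.307.
η > 1 ⇒ luxury.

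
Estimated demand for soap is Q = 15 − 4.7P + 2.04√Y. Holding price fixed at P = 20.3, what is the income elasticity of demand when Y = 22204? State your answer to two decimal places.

At P = 20.3, Y = 22204: Q = 223.571.
Holding P constant, ∂Q/∂Y = 2.04/(2√Y) = 0.00684518.
η_Y = (∂Q/∂Y)·(Y/Q) = 0.00684518 × (22204/223.571) = 0.68.

0.68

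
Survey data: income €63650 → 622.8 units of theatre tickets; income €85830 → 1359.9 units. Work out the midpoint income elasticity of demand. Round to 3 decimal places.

ΔQ = 1359.9 − 622.8 = 737.1; midpoint Q̄ = (622.8 + 1359.9)/2 = 991.35.
ΔI = 85830 − 63650 = 22180; midpoint Ī = (63650 + 85830)/2 = 74740.
η = (ΔQ/Q̄) ÷ (ΔI/Ī) = (737.1/991.35) ÷ (22180/74740) = 2.505.

2.505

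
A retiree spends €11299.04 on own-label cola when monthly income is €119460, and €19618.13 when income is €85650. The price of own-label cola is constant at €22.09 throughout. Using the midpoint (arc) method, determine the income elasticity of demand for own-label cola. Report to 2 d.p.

-1.63

With a constant price, Q₁ = 11299.04/22.09 = 511.500 and Q₂ = 19618.13/22.09 = 888.100 (equivalently, work directly with expenditure since P cancels).
Midpoint %ΔQ = (19618.13 − 11299.04)/15458.59 = 0.53815; midpoint %ΔI = (85650 − 119460)/102555 = -0.32968.
η = 0.53815 / -0.32968 = -1.63.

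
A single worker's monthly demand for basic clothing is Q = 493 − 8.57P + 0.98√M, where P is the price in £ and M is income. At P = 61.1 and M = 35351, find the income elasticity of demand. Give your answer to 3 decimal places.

At P = 61.1, M = 35351: Q = 153.631.
Holding P constant, ∂Q/∂M = 0.98/(2√M) = 0.00260612.
η_M = (∂Q/∂M)·(M/Q) = 0.00260612 × (35351/153.631) = 0.600.

0.600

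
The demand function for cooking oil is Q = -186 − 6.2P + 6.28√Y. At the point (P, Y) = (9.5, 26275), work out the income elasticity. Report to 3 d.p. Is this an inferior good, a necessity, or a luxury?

0.658 (necessity)

At P = 9.5, Y = 26275: Q = 773.061.
Holding P constant, ∂Q/∂Y = 6.28/(2√Y) = 0.0193713.
η_Y = (∂Q/∂Y)·(Y/Q) = 0.0193713 × (26275/773.061) = 0.658.
Since 0 < η < 1, this is a necessity.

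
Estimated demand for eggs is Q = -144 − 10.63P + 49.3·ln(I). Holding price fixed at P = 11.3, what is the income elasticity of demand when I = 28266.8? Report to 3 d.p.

At P = 11.3, I = 28266.8: Q = 241.179.
Holding P constant, ∂Q/∂I = 49.3/I = 0.0017441.
η_I = (∂Q/∂I)·(I/Q) = 0.0017441 × (28266.8/241.179) = 0.204.

0.204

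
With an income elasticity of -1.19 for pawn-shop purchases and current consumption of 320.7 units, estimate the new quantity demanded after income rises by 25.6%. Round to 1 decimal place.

%ΔQ ≈ η × %ΔI = -1.19 × 25.6% = -30.464%.
New Q ≈ 320.7 × (1 − 0.30464) = 223.0.

223.0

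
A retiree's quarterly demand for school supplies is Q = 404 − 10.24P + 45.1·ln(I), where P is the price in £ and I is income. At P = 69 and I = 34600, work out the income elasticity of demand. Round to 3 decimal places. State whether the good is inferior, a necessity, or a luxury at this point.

At P = 69, I = 34600: Q = 168.808.
Holding P constant, ∂Q/∂I = 45.1/I = 0.00130347.
η_I = (∂Q/∂I)·(I/Q) = 0.00130347 × (34600/168.808) = 0.267.
Since 0 < η < 1, this is a necessity.

0.267 (necessity)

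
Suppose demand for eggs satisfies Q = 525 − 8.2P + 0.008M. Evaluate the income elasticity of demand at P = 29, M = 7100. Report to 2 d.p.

0.17

At P = 29, M = 7100: Q = 344.000.
Holding P constant, ∂Q/∂M = 0.008.
η_M = (∂Q/∂M)·(M/Q) = 0.008 × (7100/344.000) = 0.17.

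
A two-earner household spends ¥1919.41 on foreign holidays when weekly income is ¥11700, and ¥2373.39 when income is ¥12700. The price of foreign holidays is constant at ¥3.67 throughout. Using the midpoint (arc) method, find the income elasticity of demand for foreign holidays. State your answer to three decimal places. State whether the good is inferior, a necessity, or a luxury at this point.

With a constant price, Q₁ = 1919.41/3.67 = 523.000 and Q₂ = 2373.39/3.67 = 646.700 (equivalently, work directly with expenditure since P cancels).
Midpoint %ΔQ = (2373.39 − 1919.41)/2146.40 = 0.21151; midpoint %ΔI = (12700 − 11700)/12200 = 0.08197.
η = 0.21151 / 0.08197 = 2.580.
η > 1 ⇒ luxury.

2.580 (luxury)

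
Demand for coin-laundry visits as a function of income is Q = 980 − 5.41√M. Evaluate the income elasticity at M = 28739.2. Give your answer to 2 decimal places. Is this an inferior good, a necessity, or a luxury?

-7.29 (inferior good)

At M = 28739.2: Q = 62.862.
dQ/dM = -5.41/(2√M) = -0.0159562 at this income.
η = (dQ/dM)·(M/Q) = -0.0159562 × (28739.2/62.862) = -7.29.
Since η < 0, the good is an inferior good.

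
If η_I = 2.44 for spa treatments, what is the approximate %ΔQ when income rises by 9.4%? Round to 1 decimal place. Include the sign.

%ΔQ ≈ η × %ΔI = 2.44 × 9.4% = 22.9%.

22.9%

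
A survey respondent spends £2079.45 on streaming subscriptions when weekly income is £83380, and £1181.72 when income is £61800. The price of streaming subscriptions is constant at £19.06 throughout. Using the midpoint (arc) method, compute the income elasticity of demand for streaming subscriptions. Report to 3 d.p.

1.852

With a constant price, Q₁ = 2079.45/19.06 = 109.100 and Q₂ = 1181.72/19.06 = 62.000 (equivalently, work directly with expenditure since P cancels).
Midpoint %ΔQ = (1181.72 − 2079.45)/1630.59 = -0.55056; midpoint %ΔI = (61800 − 83380)/72590 = -0.29729.
η = -0.55056 / -0.29729 = 1.852.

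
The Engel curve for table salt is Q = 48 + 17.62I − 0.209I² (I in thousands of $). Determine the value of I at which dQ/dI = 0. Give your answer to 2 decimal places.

42.15

dQ/dI = 17.62 − 0.418I.
The good is inferior where dQ/dI < 0. Setting dQ/dI = 0 gives I = 17.62 / 0.418 = 42.15.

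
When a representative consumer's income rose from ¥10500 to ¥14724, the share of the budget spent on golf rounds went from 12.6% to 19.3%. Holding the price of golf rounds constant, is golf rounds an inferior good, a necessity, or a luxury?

luxury

The budget share rises as income rises, so η > 1.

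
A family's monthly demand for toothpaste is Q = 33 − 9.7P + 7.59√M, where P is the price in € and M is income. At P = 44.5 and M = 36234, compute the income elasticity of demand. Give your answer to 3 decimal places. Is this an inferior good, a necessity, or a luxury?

0.691 (necessity)

At P = 44.5, M = 36234: Q = 1046.124.
Holding P constant, ∂Q/∂M = 7.59/(2√M) = 0.0199367.
η_M = (∂Q/∂M)·(M/Q) = 0.0199367 × (36234/1046.124) = 0.691.
Since 0 < η < 1, this is a necessity.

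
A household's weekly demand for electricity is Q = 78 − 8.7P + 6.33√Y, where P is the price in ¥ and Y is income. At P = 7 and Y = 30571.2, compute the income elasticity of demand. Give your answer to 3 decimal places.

At P = 7, Y = 30571.2: Q = 1123.877.
Holding P constant, ∂Q/∂Y = 6.33/(2√Y) = 0.0181016.
η_Y = (∂Q/∂Y)·(Y/Q) = 0.0181016 × (30571.2/1123.877) = 0.492.

0.492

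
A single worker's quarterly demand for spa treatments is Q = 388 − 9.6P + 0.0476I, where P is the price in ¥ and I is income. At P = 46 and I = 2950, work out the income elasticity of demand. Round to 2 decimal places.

At P = 46, I = 2950: Q = 86.820.
Holding P constant, ∂Q/∂I = 0.0476.
η_I = (∂Q/∂I)·(I/Q) = 0.0476 × (2950/86.820) = 1.62.

1.62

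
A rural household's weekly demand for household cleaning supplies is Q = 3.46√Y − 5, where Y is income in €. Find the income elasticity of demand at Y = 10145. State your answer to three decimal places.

At Y = 10145: Q = 343.499.
dQ/dY = 3.46/(2√Y) = 0.0171759 at this income.
η = (dQ/dY)·(Y/Q) = 0.0171759 × (10145/343.499) = 0.507.

0.507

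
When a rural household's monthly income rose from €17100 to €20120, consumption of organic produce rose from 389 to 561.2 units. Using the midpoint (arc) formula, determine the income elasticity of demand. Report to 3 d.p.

ΔQ = 561.2 − 389 = 172.2; midpoint Q̄ = (389 + 561.2)/2 = 475.1.
ΔI = 20120 − 17100 = 3020; midpoint Ī = (17100 + 20120)/2 = 18610.
η = (ΔQ/Q̄) ÷ (ΔI/Ī) = (172.2/475.1) ÷ (3020/18610) = 2.234.

2.234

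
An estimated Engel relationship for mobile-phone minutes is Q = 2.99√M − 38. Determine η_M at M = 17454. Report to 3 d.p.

0.553

At M = 17454: Q = 357.020.
dQ/dM = 2.99/(2√M) = 0.011316 at this income.
η = (dQ/dM)·(M/Q) = 0.011316 × (17454/357.020) = 0.553.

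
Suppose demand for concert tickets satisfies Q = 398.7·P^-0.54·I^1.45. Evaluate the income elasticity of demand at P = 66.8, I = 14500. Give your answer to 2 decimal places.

For a multiplicative demand Q = A·P^α·I^β, the income elasticity is β everywhere.
Here β = 1.45, so η = 1.45.

1.45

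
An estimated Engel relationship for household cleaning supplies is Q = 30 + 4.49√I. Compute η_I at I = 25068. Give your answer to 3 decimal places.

0.480

At I = 25068: Q = 740.896.
dQ/dI = 4.49/(2√I) = 0.0141794 at this income.
η = (dQ/dI)·(I/Q) = 0.0141794 × (25068/740.896) = 0.480.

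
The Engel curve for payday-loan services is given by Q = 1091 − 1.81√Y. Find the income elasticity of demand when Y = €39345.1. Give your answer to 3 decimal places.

At Y = 39345.1: Q = 731.976.
dQ/dY = -1.81/(2√Y) = -0.0045625 at this income.
η = (dQ/dY)·(Y/Q) = -0.0045625 × (39345.1/731.976) = -0.245.

-0.245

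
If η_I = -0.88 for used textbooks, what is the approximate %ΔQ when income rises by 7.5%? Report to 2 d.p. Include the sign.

-6.60%

%ΔQ ≈ η × %ΔI = -0.88 × 7.5% = -6.60%.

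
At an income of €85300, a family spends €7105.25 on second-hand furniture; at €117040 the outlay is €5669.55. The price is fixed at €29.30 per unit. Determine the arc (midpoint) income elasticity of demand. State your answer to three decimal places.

-0.716

With a constant price, Q₁ = 7105.25/29.30 = 242.500 and Q₂ = 5669.55/29.30 = 193.500 (equivalently, work directly with expenditure since P cancels).
Midpoint %ΔQ = (5669.55 − 7105.25)/6387.40 = -0.22477; midpoint %ΔI = (117040 − 85300)/101170 = 0.31373.
η = -0.22477 / 0.31373 = -0.716.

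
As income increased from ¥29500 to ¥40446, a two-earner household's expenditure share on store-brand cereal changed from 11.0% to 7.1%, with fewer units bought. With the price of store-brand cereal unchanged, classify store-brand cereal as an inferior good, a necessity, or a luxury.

Quantity demanded falls as income rises, so η < 0.

inferior good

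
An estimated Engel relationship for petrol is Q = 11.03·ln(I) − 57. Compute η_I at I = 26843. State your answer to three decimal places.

At I = 26843: Q = 55.481.
dQ/dI = 11.03/I = 0.000410908 at this income.
η = (dQ/dI)·(I/Q) = 0.000410908 × (26843/55.481) = 0.199.

0.199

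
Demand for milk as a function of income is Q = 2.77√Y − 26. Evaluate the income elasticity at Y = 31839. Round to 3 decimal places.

0.528

At Y = 31839: Q = 468.265.
dQ/dY = 2.77/(2√Y) = 0.00776194 at this income.
η = (dQ/dY)·(Y/Q) = 0.00776194 × (31839/468.265) = 0.528.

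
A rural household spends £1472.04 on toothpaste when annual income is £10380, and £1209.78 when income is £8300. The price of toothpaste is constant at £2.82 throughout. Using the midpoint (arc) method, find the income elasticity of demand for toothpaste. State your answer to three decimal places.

0.878

With a constant price, Q₁ = 1472.04/2.82 = 522.000 and Q₂ = 1209.78/2.82 = 429.000 (equivalently, work directly with expenditure since P cancels).
Midpoint %ΔQ = (1209.78 − 1472.04)/1340.91 = -0.19558; midpoint %ΔI = (8300 − 10380)/9340 = -0.22270.
η = -0.19558 / -0.22270 = 0.878.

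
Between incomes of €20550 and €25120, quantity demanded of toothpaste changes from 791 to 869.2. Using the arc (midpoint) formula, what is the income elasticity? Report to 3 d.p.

0.471

ΔQ = 869.2 − 791 = 78.2; midpoint Q̄ = (791 + 869.2)/2 = 830.1.
ΔI = 25120 − 20550 = 4570; midpoint Ī = (20550 + 25120)/2 = 22835.
η = (ΔQ/Q̄) ÷ (ΔI/Ī) = (78.2/830.1) ÷ (4570/22835) = 0.471.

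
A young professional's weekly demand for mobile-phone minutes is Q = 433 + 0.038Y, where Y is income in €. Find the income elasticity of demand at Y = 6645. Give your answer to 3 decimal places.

0.368

At Y = 6645: Q = 685.510.
dQ/dY = 0.038.
η = (dQ/dY)·(Y/Q) = 0.038 × (6645/685.510) = 0.368.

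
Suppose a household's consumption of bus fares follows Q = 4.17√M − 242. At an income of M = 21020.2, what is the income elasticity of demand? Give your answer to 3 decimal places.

0.834

At M = 21020.2: Q = 362.581.
dQ/dM = 4.17/(2√M) = 0.014381 at this income.
η = (dQ/dM)·(M/Q) = 0.014381 × (21020.2/362.581) = 0.834.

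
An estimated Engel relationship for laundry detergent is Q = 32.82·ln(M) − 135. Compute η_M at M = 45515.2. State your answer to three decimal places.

At M = 45515.2: Q = 217.021.
dQ/dM = 32.82/M = 0.000721078 at this income.
η = (dQ/dM)·(M/Q) = 0.000721078 × (45515.2/217.021) = 0.151.

0.151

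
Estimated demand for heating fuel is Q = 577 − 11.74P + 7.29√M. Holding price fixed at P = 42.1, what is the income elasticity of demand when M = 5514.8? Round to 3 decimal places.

At P = 42.1, M = 5514.8: Q = 624.114.
Holding P constant, ∂Q/∂M = 7.29/(2√M) = 0.0490832.
η_M = (∂Q/∂M)·(M/Q) = 0.0490832 × (5514.8/624.114) = 0.434.

0.434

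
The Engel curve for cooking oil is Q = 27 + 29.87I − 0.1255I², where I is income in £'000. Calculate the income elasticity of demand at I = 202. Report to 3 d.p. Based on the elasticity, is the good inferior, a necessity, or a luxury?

At I = 202: Q = 939.8380.
dQ/dI = 29.87 − 0.251I = -20.83200.
η = (dQ/dI)·(I/Q) = -20.83200 × (202/939.8380) = -4.477.
η < 0 ⇒ inferior good.

-4.477 (inferior good)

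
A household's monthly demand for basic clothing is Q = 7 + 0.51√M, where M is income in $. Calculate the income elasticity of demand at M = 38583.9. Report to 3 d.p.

0.467

At M = 38583.9: Q = 107.178.
dQ/dM = 0.51/(2√M) = 0.00129819 at this income.
η = (dQ/dM)·(M/Q) = 0.00129819 × (38583.9/107.178) = 0.467.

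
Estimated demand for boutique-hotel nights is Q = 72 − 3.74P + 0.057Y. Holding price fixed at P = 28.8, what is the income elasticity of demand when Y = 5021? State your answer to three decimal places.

At P = 28.8, Y = 5021: Q = 250.485.
Holding P constant, ∂Q/∂Y = 0.057.
η_Y = (∂Q/∂Y)·(Y/Q) = 0.057 × (5021/250.485) = 1.143.

1.143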